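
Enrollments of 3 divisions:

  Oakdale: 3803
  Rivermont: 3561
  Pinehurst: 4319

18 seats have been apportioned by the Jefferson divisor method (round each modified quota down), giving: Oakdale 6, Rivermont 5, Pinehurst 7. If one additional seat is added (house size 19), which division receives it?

Rivermont

Priority for the next seat is population ÷ (current seats + 1).
Priorities: Oakdale 543.286, Rivermont 593.500, Pinehurst 539.875.
Highest priority: Rivermont.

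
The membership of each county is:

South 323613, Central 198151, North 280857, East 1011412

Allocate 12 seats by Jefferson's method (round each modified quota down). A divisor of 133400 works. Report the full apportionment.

South=2, Central=1, North=2, East=7

With modified divisor 133400: modified quotas South 2.426, Central 1.485, North 2.105, East 7.582.
Rounding down: South 2, Central 1, North 2, East 7 (total 12).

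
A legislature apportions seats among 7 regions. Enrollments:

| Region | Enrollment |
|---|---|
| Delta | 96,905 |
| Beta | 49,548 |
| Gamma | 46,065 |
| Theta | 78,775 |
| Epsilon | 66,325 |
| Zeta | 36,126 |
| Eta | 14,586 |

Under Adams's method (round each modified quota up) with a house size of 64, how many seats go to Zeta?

Standard divisor 388330/64 ≈ 6067.656; standard quotas: Delta 15.971, Beta 8.166, Gamma 7.592, Theta 12.983, Epsilon 10.931, Zeta 5.954, Eta 2.404.
Rounding up gives 16, 9, 8, 13, 11, 6, 3 = 66 seats, so the divisor must be adjusted.
With modified divisor 6500: modified quotas Delta 14.908, Beta 7.623, Gamma 7.087, Theta 12.119, Epsilon 10.204, Zeta 5.558, Eta 2.244.
Rounding up: Delta 15, Beta 8, Gamma 8, Theta 13, Epsilon 11, Zeta 6, Eta 3 (total 64).
Zeta receives 6.

6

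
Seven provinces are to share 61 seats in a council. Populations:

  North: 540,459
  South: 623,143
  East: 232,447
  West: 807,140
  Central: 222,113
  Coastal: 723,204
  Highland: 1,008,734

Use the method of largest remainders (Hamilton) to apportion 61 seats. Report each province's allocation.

The standard divisor is 4157240/61 ≈ 68151.475.
Standard quotas: North 7.9303, South 9.1435, East 3.4107, West 11.8433, Central 3.2591, Coastal 10.6117, Highland 14.8014.
Lower quotas: North 7, South 9, East 3, West 11, Central 3, Coastal 10, Highland 14 (sum 57, leaving 4 seats).
Remainders in descending order: North 0.9303, West 0.8433, Highland 0.8014, Coastal 0.6117, East 0.4107, Central 0.2591, South 0.1435.
The surplus seats go to North, West, Highland, Coastal.

North 8; South 9; East 3; West 12; Central 3; Coastal 11; Highland 15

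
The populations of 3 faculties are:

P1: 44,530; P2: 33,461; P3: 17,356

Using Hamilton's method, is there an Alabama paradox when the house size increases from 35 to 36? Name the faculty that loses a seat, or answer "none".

P3

At 35 seats: P1 16, P2 12, P3 7.
At 36 seats: P1 17, P2 13, P3 6.
P3 drops from 7 to 6.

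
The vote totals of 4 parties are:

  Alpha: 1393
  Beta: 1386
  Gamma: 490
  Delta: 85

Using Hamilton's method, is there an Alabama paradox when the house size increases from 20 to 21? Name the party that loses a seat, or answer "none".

Delta

At 20 seats: Alpha 8, Beta 8, Gamma 3, Delta 1.
At 21 seats: Alpha 9, Beta 9, Gamma 3, Delta 0.
Delta drops from 1 to 0.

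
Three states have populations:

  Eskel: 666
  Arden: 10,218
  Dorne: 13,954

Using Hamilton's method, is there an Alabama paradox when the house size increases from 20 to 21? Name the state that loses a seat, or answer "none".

Eskel

At 20 seats: Eskel 1, Arden 8, Dorne 11.
At 21 seats: Eskel 0, Arden 9, Dorne 12.
Eskel drops from 1 to 0.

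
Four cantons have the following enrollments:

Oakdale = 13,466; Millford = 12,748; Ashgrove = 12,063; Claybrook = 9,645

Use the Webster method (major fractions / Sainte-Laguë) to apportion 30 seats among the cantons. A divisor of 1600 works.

Oakdale 8, Millford 8, Ashgrove 8, Claybrook 6

With modified divisor 1600: modified quotas Oakdale 8.416, Millford 7.968, Ashgrove 7.539, Claybrook 6.028.
Rounding to the nearest integer: Oakdale 8, Millford 8, Ashgrove 8, Claybrook 6 (total 30).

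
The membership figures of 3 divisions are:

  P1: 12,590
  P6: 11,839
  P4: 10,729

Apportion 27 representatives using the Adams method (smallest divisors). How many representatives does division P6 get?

Standard divisor 35158/27 ≈ 1302.148; standard quotas: P1 9.669, P6 9.092, P4 8.239.
Rounding up gives 10, 10, 9 = 29 seats, so the divisor must be adjusted.
With modified divisor 1370: modified quotas P1 9.190, P6 8.642, P4 7.831.
Rounding up: P1 10, P6 9, P4 8 (total 27).
P6 receives 9.

9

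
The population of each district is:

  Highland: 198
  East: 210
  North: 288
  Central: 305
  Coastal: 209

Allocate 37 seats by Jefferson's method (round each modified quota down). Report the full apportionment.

Highland 6; East 6; North 9; Central 10; Coastal 6

Standard divisor 1210/37 ≈ 32.703; standard quotas: Highland 6.055, East 6.421, North 8.807, Central 9.326, Coastal 6.391.
Rounding down gives 6, 6, 8, 9, 6 = 35 seats, so the divisor must be adjusted.
With modified divisor 30.2: modified quotas Highland 6.556, East 6.954, North 9.536, Central 10.099, Coastal 6.921.
Rounding down: Highland 6, East 6, North 9, Central 10, Coastal 6 (total 37).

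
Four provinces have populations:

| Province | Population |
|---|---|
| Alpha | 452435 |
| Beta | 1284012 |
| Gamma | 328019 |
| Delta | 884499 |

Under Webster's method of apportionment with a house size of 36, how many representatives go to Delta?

Standard divisor 2948965/36 ≈ 81915.694; standard quotas: Alpha 5.523, Beta 15.675, Gamma 4.004, Delta 10.798.
Rounding to the nearest integer gives 6, 16, 4, 11 = 37 seats, so the divisor must be adjusted.
With modified divisor 82600: modified quotas Alpha 5.477, Beta 15.545, Gamma 3.971, Delta 10.708.
Rounding to the nearest integer: Alpha 5, Beta 16, Gamma 4, Delta 11 (total 36).
Delta receives 11.

11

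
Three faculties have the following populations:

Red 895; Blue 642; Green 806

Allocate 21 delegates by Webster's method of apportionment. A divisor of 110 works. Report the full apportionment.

With modified divisor 110: modified quotas Red 8.136, Blue 5.836, Green 7.327.
Rounding to the nearest integer: Red 8, Blue 6, Green 7 (total 21).

Red: 8; Blue: 6; Green: 7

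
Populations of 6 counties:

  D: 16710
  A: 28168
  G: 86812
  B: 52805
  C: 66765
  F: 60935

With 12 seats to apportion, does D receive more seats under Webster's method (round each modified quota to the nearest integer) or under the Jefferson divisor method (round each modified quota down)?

Webster

Webster: D 1, A 1, G 3, B 2, C 3, F 2.
Jefferson: D 0, A 1, G 4, B 2, C 3, F 2.
D gets 1 under Webster and 0 under Jefferson.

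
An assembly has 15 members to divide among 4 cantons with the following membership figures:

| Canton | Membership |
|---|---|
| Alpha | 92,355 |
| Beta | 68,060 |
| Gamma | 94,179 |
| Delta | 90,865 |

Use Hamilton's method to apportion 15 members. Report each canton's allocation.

Total 345459; standard divisor 345459/15 ≈ 23030.6.
Standard quotas: Alpha 4.0101, Beta 2.9552, Gamma 4.0893, Delta 3.9454.
Lower quotas: Alpha 4, Beta 2, Gamma 4, Delta 3 (sum 13, leaving 2 seats).
Remainders in descending order: Beta 0.9552, Delta 0.9454, Gamma 0.0893, Alpha 0.0101.
Largest remainders: Beta, Delta receive the extra seats.

Alpha 4, Beta 3, Gamma 4, Delta 4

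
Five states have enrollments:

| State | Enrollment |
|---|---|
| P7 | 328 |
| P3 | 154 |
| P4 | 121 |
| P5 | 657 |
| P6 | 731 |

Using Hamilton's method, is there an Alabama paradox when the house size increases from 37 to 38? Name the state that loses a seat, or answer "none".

At 37 seats: P7 6, P3 3, P4 2, P5 12, P6 14.
At 38 seats: P7 6, P3 3, P4 2, P5 13, P6 14.
No state's allocation decreased.

none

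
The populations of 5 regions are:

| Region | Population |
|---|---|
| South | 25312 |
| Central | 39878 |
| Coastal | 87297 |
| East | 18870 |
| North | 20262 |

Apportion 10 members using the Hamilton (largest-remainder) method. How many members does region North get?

Standard divisor: 191619 ÷ 10 ≈ 19161.9.
Standard quotas: South 1.3210, Central 2.0811, Coastal 4.5558, East 0.9848, North 1.0574.
Lower quotas: South 1, Central 2, Coastal 4, East 0, North 1 (sum 8, leaving 2 seats).
Remainders in descending order: East 0.9848, Coastal 0.5558, South 0.3210, Central 0.0811, North 0.0574.
The surplus seats go to East, Coastal.
North receives 1.

1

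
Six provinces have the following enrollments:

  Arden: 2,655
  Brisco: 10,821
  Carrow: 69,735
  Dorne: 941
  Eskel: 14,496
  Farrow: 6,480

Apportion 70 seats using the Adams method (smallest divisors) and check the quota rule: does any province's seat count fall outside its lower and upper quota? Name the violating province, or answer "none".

Standard quotas: Arden 1.768, Brisco 7.205, Carrow 46.433, Dorne 0.627, Eskel 9.652, Farrow 4.315.
Adams allocation: Arden 2, Brisco 7, Carrow 45, Dorne 1, Eskel 10, Farrow 5.
Carrow has quota 46.433 (lower 46, upper 47) but receives 45 — outside the quota interval.

Carrow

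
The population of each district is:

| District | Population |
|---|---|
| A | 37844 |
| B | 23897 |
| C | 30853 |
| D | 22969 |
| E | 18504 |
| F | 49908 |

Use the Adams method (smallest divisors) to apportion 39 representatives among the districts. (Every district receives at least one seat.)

Standard divisor 183975/39 ≈ 4717.308; standard quotas: A 8.022, B 5.066, C 6.540, D 4.869, E 3.923, F 10.580.
Rounding up gives 9, 6, 7, 5, 4, 11 = 42 seats, so the divisor must be adjusted.
With modified divisor 5100: modified quotas A 7.420, B 4.686, C 6.050, D 4.504, E 3.628, F 9.786.
Rounding up: A 8, B 5, C 7, D 5, E 4, F 10 (total 39).

A: 8, B: 5, C: 7, D: 5, E: 4, F: 10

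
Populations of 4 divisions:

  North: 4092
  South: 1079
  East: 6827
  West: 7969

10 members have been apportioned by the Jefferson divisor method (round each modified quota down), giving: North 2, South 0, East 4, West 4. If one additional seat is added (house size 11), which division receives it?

West

Priority for the next seat is population ÷ (current seats + 1).
Priorities: North 1364.000, South 1079.000, East 1365.400, West 1593.800.
Highest priority: West.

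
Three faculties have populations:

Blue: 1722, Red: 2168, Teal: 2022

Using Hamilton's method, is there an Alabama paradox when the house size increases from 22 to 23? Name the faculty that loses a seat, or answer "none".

none

At 22 seats: Blue 6, Red 8, Teal 8.
At 23 seats: Blue 7, Red 8, Teal 8.
No faculty's allocation decreased.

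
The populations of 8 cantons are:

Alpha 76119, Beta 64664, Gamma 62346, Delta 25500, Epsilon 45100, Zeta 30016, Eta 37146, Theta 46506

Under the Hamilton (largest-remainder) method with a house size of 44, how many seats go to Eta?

4

Standard divisor: 387397 ÷ 44 ≈ 8804.477.
Standard quotas: Alpha 8.6455, Beta 7.3444, Gamma 7.0812, Delta 2.8963, Epsilon 5.1224, Zeta 3.4092, Eta 4.2190, Theta 5.2821.
Lower quotas: Alpha 8, Beta 7, Gamma 7, Delta 2, Epsilon 5, Zeta 3, Eta 4, Theta 5 (sum 41, leaving 3 seats).
Remainders in descending order: Delta 0.8963, Alpha 0.6455, Zeta 0.4092, Beta 0.3444, Theta 0.2821, Eta 0.2190, Epsilon 0.1224, Gamma 0.0812.
The surplus seats go to Delta, Alpha, Zeta.
Eta receives 4.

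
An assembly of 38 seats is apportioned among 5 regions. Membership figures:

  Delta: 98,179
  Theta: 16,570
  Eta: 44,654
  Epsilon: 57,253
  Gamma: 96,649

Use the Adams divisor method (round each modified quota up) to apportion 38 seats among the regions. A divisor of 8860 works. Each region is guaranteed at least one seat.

With modified divisor 8860: modified quotas Delta 11.081, Theta 1.870, Eta 5.040, Epsilon 6.462, Gamma 10.908.
Rounding up: Delta 12, Theta 2, Eta 6, Epsilon 7, Gamma 11 (total 38).

Delta 12, Theta 2, Eta 6, Epsilon 7, Gamma 11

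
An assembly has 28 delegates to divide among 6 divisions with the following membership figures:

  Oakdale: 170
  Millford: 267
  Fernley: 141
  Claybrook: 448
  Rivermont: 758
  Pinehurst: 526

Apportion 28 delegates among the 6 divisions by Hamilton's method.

Oakdale 2; Millford 3; Fernley 2; Claybrook 6; Rivermont 9; Pinehurst 6

The standard divisor is 2310/28 ≈ 82.5.
Standard quotas: Oakdale 2.061, Millford 3.236, Fernley 1.709, Claybrook 5.430, Rivermont 9.188, Pinehurst 6.376.
Lower quotas: Oakdale 2, Millford 3, Fernley 1, Claybrook 5, Rivermont 9, Pinehurst 6 (sum 26, leaving 2 seats).
Remainders in descending order: Fernley 0.709, Claybrook 0.430, Pinehurst 0.376, Millford 0.236, Rivermont 0.188, Oakdale 0.061.
The surplus seats go to Fernley, Claybrook.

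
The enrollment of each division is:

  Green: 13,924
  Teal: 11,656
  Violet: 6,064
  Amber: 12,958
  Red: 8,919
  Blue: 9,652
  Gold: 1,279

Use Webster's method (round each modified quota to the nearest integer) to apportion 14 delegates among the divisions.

Green=3, Teal=3, Violet=1, Amber=3, Red=2, Blue=2, Gold=0

Standard divisor 64452/14 ≈ 4603.714; standard quotas: Green 3.025, Teal 2.532, Violet 1.317, Amber 2.815, Red 1.937, Blue 2.097, Gold 0.278.
Rounding to the nearest integer gives Green 3, Teal 3, Violet 1, Amber 3, Red 2, Blue 2, Gold 0 — total 14, matching the house size, so no adjustment is needed.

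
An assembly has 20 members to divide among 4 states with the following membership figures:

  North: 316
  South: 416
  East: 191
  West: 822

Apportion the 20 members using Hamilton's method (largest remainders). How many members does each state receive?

North=4, South=5, East=2, West=9

The standard divisor is 1745/20 ≈ 87.25.
Standard quotas: North 3.622, South 4.768, East 2.189, West 9.421.
Lower quotas: North 3, South 4, East 2, West 9 (sum 18, leaving 2 seats).
Remainders in descending order: South 0.768, North 0.622, West 0.421, East 0.189.
Largest remainders: South, North receive the extra seats.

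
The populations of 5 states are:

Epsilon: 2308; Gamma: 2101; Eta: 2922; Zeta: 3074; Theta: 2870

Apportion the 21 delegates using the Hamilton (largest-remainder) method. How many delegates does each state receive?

Standard divisor: 13275 ÷ 21 ≈ 632.143.
Standard quotas: Epsilon 3.651, Gamma 3.324, Eta 4.622, Zeta 4.863, Theta 4.540.
Lower quotas: Epsilon 3, Gamma 3, Eta 4, Zeta 4, Theta 4 (sum 18, leaving 3 seats).
Remainders in descending order: Zeta 0.863, Epsilon 0.651, Eta 0.622, Theta 0.540, Gamma 0.324.
Largest remainders: Zeta, Epsilon, Eta receive the extra seats.

Epsilon 4, Gamma 3, Eta 5, Zeta 5, Theta 4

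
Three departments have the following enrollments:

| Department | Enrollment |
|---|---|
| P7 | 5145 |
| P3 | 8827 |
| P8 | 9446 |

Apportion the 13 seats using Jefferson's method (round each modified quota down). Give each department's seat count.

Standard divisor 23418/13 ≈ 1801.385; standard quotas: P7 2.856, P3 4.900, P8 5.244.
Rounding down gives 2, 4, 5 = 11 seats, so the divisor must be adjusted.
With modified divisor 1600: modified quotas P7 3.216, P3 5.517, P8 5.904.
Rounding down: P7 3, P3 5, P8 5 (total 13).

P7: 3; P3: 5; P8: 5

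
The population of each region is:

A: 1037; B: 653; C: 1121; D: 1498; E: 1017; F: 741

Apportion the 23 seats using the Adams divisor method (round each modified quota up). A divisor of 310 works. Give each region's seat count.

A 4; B 3; C 4; D 5; E 4; F 3

With modified divisor 310: modified quotas A 3.345, B 2.106, C 3.616, D 4.832, E 3.281, F 2.390.
Rounding up: A 4, B 3, C 4, D 5, E 4, F 3 (total 23).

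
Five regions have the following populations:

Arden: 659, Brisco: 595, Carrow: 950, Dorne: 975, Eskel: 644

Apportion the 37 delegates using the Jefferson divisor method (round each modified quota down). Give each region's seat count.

Arden: 6, Brisco: 6, Carrow: 9, Dorne: 10, Eskel: 6

Standard divisor 3823/37 ≈ 103.324; standard quotas: Arden 6.378, Brisco 5.759, Carrow 9.194, Dorne 9.436, Eskel 6.233.
Rounding down gives 6, 5, 9, 9, 6 = 35 seats, so the divisor must be adjusted.
With modified divisor 96: modified quotas Arden 6.865, Brisco 6.198, Carrow 9.896, Dorne 10.156, Eskel 6.708.
Rounding down: Arden 6, Brisco 6, Carrow 9, Dorne 10, Eskel 6 (total 37).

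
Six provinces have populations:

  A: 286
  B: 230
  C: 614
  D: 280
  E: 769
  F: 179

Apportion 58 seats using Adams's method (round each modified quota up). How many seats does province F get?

Standard divisor 2358/58 ≈ 40.655; standard quotas: A 7.035, B 5.657, C 15.103, D 6.887, E 18.915, F 4.403.
Rounding up gives 8, 6, 16, 7, 19, 5 = 61 seats, so the divisor must be adjusted.
With modified divisor 43: modified quotas A 6.651, B 5.349, C 14.279, D 6.512, E 17.884, F 4.163.
Rounding up: A 7, B 6, C 15, D 7, E 18, F 5 (total 58).
F receives 5.

5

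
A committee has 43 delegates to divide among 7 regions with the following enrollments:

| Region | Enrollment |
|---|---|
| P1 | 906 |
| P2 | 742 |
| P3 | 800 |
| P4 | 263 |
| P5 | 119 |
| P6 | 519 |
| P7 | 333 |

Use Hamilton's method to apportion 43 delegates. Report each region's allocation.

P1 11; P2 9; P3 9; P4 3; P5 1; P6 6; P7 4

Standard divisor: 3682 ÷ 43 ≈ 85.628.
Standard quotas: P1 10.581, P2 8.665, P3 9.343, P4 3.071, P5 1.390, P6 6.061, P7 3.889.
Lower quotas: P1 10, P2 8, P3 9, P4 3, P5 1, P6 6, P7 3 (sum 40, leaving 3 seats).
Remainders in descending order: P7 0.889, P2 0.665, P1 0.581, P5 0.390, P3 0.343, P4 0.071, P6 0.061.
The surplus seats go to P7, P2, P1.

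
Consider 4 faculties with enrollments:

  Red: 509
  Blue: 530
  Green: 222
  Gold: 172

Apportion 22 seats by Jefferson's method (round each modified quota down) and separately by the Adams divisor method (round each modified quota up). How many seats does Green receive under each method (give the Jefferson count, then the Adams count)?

Jefferson: Red 8, Blue 9, Green 3, Gold 2.
Adams: Red 7, Blue 8, Green 4, Gold 3.
Green gets 3 under Jefferson and 4 under Adams.

3 and 4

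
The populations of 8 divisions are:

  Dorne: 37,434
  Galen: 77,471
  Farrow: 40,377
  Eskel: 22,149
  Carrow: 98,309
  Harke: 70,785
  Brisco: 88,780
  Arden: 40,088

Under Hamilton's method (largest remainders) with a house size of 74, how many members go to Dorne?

Total 475393; standard divisor 475393/74 ≈ 6424.23.
Standard quotas: Dorne 5.8270, Galen 12.0592, Farrow 6.2851, Eskel 3.4477, Carrow 15.3028, Harke 11.0184, Brisco 13.8196, Arden 6.2401.
Lower quotas: Dorne 5, Galen 12, Farrow 6, Eskel 3, Carrow 15, Harke 11, Brisco 13, Arden 6 (sum 71, leaving 3 seats).
Remainders in descending order: Dorne 0.8270, Brisco 0.8196, Eskel 0.4477, Carrow 0.3028, Farrow 0.2851, Arden 0.2401, Galen 0.0592, Harke 0.0184.
The surplus seats go to Dorne, Brisco, Eskel.
Dorne receives 6.

6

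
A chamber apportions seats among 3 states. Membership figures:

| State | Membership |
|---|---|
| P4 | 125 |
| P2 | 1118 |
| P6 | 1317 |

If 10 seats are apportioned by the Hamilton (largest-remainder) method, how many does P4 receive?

The standard divisor is 2560/10 = 256.
Standard quotas: P4 0.488, P2 4.367, P6 5.145.
Lower quotas: P4 0, P2 4, P6 5 (sum 9, leaving 1 seat).
Remainders in descending order: P4 0.488, P2 0.367, P6 0.145.
Largest remainder: P4 receives the extra seat.
P4 receives 1.

1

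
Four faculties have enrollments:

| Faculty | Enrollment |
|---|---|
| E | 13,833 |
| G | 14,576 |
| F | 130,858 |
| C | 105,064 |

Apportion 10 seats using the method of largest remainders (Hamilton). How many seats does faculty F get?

Total 264331; standard divisor 264331/10 ≈ 26433.1.
Standard quotas: E 0.5233, G 0.5514, F 4.9505, C 3.9747.
Lower quotas: E 0, G 0, F 4, C 3 (sum 7, leaving 3 seats).
Remainders in descending order: C 0.9747, F 0.9505, G 0.5514, E 0.5233.
The surplus seats go to C, F, G.
F receives 5.

5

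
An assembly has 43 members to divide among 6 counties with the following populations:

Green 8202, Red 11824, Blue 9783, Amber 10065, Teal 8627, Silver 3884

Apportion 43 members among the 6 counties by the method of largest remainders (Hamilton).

Green=7, Red=10, Blue=8, Amber=8, Teal=7, Silver=3

Total 52385; standard divisor 52385/43 ≈ 1218.256.
Standard quotas: Green 6.7326, Red 9.7057, Blue 8.0303, Amber 8.2618, Teal 7.0814, Silver 3.1882.
Lower quotas: Green 6, Red 9, Blue 8, Amber 8, Teal 7, Silver 3 (sum 41, leaving 2 seats).
Remainders in descending order: Green 0.7326, Red 0.7057, Amber 0.2618, Silver 0.1882, Teal 0.0814, Blue 0.0303.
The surplus seats go to Green, Red.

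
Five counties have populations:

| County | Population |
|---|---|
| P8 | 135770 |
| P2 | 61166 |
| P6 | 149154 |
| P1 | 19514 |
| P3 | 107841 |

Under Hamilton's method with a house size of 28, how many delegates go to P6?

9

The standard divisor is 473445/28 ≈ 16908.75.
Standard quotas: P8 8.0296, P2 3.6174, P6 8.8211, P1 1.1541, P3 6.3778.
Lower quotas: P8 8, P2 3, P6 8, P1 1, P3 6 (sum 26, leaving 2 seats).
Remainders in descending order: P6 0.8211, P2 0.6174, P3 0.3778, P1 0.1541, P8 0.0296.
Largest remainders: P6, P2 receive the extra seats.
P6 receives 9.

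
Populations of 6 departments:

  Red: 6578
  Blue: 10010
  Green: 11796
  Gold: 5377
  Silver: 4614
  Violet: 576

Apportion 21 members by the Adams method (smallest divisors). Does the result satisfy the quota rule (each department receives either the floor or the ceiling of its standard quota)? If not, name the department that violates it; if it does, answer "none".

none

Standard quotas: Red 3.546, Blue 5.397, Green 6.360, Gold 2.899, Silver 2.488, Violet 0.311.
Adams allocation: Red 3, Blue 5, Green 6, Gold 3, Silver 3, Violet 1.
Every allocation lies between the lower and upper quota.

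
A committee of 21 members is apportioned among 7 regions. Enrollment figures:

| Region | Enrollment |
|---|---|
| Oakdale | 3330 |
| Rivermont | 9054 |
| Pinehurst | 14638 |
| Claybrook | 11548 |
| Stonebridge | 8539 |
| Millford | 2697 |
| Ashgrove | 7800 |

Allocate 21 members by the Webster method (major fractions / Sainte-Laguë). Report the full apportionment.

Oakdale=1, Rivermont=3, Pinehurst=6, Claybrook=4, Stonebridge=3, Millford=1, Ashgrove=3

Standard divisor 57606/21 ≈ 2743.143; standard quotas: Oakdale 1.214, Rivermont 3.301, Pinehurst 5.336, Claybrook 4.210, Stonebridge 3.113, Millford 0.983, Ashgrove 2.843.
Rounding to the nearest integer gives 1, 3, 5, 4, 3, 1, 3 = 20 seats, so the divisor must be adjusted.
With modified divisor 2620: modified quotas Oakdale 1.271, Rivermont 3.456, Pinehurst 5.587, Claybrook 4.408, Stonebridge 3.259, Millford 1.029, Ashgrove 2.977.
Rounding to the nearest integer: Oakdale 1, Rivermont 3, Pinehurst 6, Claybrook 4, Stonebridge 3, Millford 1, Ashgrove 3 (total 21).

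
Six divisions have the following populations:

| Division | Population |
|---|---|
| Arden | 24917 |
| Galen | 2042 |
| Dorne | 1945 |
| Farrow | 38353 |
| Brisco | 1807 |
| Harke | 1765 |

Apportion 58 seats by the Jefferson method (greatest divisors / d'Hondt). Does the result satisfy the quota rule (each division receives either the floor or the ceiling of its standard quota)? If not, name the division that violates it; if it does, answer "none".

Farrow

Standard quotas: Arden 20.404, Galen 1.672, Dorne 1.593, Farrow 31.406, Brisco 1.480, Harke 1.445.
Jefferson allocation: Arden 21, Galen 1, Dorne 1, Farrow 33, Brisco 1, Harke 1.
Farrow has quota 31.406 (lower 31, upper 32) but receives 33 — outside the quota interval.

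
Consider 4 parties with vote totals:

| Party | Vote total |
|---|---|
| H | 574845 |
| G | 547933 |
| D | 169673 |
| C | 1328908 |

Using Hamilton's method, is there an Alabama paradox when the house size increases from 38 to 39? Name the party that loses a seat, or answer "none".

At 38 seats: H 8, G 8, D 3, C 19.
At 39 seats: H 9, G 8, D 2, C 20.
D drops from 3 to 2.

D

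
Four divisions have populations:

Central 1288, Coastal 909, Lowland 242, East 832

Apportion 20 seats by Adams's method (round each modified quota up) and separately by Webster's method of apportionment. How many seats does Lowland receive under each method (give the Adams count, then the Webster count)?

Adams: Central 8, Coastal 5, Lowland 2, East 5.
Webster: Central 8, Coastal 6, Lowland 1, East 5.
Lowland gets 2 under Adams and 1 under Webster.

2 and 1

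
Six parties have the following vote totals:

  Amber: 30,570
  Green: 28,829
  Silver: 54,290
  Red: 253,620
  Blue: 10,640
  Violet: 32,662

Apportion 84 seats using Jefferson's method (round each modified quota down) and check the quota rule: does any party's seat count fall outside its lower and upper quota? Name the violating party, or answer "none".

Standard quotas: Amber 6.254, Green 5.898, Silver 11.106, Red 51.884, Blue 2.177, Violet 6.682.
Jefferson allocation: Amber 6, Green 6, Silver 11, Red 53, Blue 2, Violet 6.
Red has quota 51.884 (lower 51, upper 52) but receives 53 — outside the quota interval.

Red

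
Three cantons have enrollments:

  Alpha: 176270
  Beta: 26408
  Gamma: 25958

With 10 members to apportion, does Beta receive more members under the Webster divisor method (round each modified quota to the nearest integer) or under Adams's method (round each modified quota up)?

Webster: Alpha 8, Beta 1, Gamma 1.
Adams: Alpha 7, Beta 2, Gamma 1.
Beta gets 1 under Webster and 2 under Adams.

Adams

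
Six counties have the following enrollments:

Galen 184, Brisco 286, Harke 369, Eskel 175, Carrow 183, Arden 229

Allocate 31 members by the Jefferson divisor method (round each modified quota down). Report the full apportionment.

Galen: 4, Brisco: 6, Harke: 8, Eskel: 4, Carrow: 4, Arden: 5

Standard divisor 1426/31 ≈ 46; standard quotas: Galen 4.000, Brisco 6.217, Harke 8.022, Eskel 3.804, Carrow 3.978, Arden 4.978.
Rounding down gives 4, 6, 8, 3, 3, 4 = 28 seats, so the divisor must be adjusted.
With modified divisor 42: modified quotas Galen 4.381, Brisco 6.810, Harke 8.786, Eskel 4.167, Carrow 4.357, Arden 5.452.
Rounding down: Galen 4, Brisco 6, Harke 8, Eskel 4, Carrow 4, Arden 5 (total 31).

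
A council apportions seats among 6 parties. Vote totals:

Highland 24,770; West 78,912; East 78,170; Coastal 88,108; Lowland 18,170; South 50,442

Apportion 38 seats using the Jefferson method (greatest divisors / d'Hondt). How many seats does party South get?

Standard divisor 338572/38 ≈ 8909.789; standard quotas: Highland 2.780, West 8.857, East 8.773, Coastal 9.889, Lowland 2.039, South 5.661.
Rounding down gives 2, 8, 8, 9, 2, 5 = 34 seats, so the divisor must be adjusted.
With modified divisor 8330: modified quotas Highland 2.974, West 9.473, East 9.384, Coastal 10.577, Lowland 2.181, South 6.055.
Rounding down: Highland 2, West 9, East 9, Coastal 10, Lowland 2, South 6 (total 38).
South receives 6.

6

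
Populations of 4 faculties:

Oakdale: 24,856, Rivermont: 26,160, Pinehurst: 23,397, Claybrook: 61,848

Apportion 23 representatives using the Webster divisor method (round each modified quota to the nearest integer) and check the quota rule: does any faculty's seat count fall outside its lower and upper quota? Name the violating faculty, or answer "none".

Standard quotas: Oakdale 4.196, Rivermont 4.416, Pinehurst 3.949, Claybrook 10.440.
Webster allocation: Oakdale 4, Rivermont 4, Pinehurst 4, Claybrook 11.
Every allocation lies between the lower and upper quota.

none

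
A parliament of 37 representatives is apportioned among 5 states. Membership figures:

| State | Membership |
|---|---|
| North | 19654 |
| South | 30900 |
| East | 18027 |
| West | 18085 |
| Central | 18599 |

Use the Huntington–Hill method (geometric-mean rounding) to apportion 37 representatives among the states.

With divisor 2830: modified quotas North 6.945, South 10.919, East 6.370, West 6.390, Central 6.572.
Geometric-mean thresholds: North √(6·7)=6.481, South √(10·11)=10.488, East √(6·7)=6.481, West √(6·7)=6.481, Central √(6·7)=6.481.
Each quota rounded against its threshold gives North 7, South 11, East 6, West 6, Central 7 (total 37).

North 7, South 11, East 6, West 6, Central 7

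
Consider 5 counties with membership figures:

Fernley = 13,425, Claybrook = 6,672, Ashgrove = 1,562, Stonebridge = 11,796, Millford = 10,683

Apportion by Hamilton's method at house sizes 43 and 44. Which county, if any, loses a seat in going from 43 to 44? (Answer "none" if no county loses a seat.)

Ashgrove

At 43 seats: Fernley 13, Claybrook 7, Ashgrove 2, Stonebridge 11, Millford 10.
At 44 seats: Fernley 13, Claybrook 7, Ashgrove 1, Stonebridge 12, Millford 11.
Ashgrove drops from 2 to 1.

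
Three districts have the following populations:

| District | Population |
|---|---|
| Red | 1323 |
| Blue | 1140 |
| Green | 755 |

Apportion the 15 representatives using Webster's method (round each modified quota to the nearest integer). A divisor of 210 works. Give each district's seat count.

Red: 6, Blue: 5, Green: 4

With modified divisor 210: modified quotas Red 6.300, Blue 5.429, Green 3.595.
Rounding to the nearest integer: Red 6, Blue 5, Green 4 (total 15).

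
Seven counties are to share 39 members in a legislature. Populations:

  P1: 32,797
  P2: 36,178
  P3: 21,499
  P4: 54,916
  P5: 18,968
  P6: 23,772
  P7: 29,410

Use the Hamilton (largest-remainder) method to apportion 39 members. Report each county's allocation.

P1=6; P2=7; P3=4; P4=10; P5=3; P6=4; P7=5

Standard divisor: 217540 ÷ 39 ≈ 5577.949.
Standard quotas: P1 5.8798, P2 6.4859, P3 3.8543, P4 9.8452, P5 3.4005, P6 4.2618, P7 5.2725.
Lower quotas: P1 5, P2 6, P3 3, P4 9, P5 3, P6 4, P7 5 (sum 35, leaving 4 seats).
Remainders in descending order: P1 0.8798, P3 0.8543, P4 0.8452, P2 0.4859, P5 0.4005, P7 0.2725, P6 0.2618.
Largest remainders: P1, P3, P4, P2 receive the extra seats.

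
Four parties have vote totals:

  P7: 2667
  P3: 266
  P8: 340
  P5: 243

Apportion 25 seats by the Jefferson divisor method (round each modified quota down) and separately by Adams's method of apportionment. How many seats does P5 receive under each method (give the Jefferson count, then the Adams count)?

Jefferson: P7 20, P3 2, P8 2, P5 1.
Adams: P7 18, P3 2, P8 3, P5 2.
P5 gets 1 under Jefferson and 2 under Adams.

1 and 2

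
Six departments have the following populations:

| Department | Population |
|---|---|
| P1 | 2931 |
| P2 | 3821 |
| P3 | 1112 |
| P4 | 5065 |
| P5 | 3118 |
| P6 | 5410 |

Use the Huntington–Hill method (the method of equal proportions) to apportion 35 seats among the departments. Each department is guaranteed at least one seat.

With divisor 617: modified quotas P1 4.750, P2 6.193, P3 1.802, P4 8.209, P5 5.053, P6 8.768.
Geometric-mean thresholds: P1 √(4·5)=4.472, P2 √(6·7)=6.481, P3 √(1·2)=1.414, P4 √(8·9)=8.485, P5 √(5·6)=5.477, P6 √(8·9)=8.485.
Each quota rounded against its threshold gives P1 5, P2 6, P3 2, P4 8, P5 5, P6 9 (total 35).

P1 5; P2 6; P3 2; P4 8; P5 5; P6 9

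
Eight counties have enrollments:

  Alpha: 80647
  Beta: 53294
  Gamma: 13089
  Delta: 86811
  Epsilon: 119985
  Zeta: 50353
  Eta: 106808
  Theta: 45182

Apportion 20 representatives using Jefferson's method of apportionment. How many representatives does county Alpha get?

Standard divisor 556169/20 ≈ 27808.45; standard quotas: Alpha 2.900, Beta 1.916, Gamma 0.471, Delta 3.122, Epsilon 4.315, Zeta 1.811, Eta 3.841, Theta 1.625.
Rounding down gives 2, 1, 0, 3, 4, 1, 3, 1 = 15 seats, so the divisor must be adjusted.
With modified divisor 23300: modified quotas Alpha 3.461, Beta 2.287, Gamma 0.562, Delta 3.726, Epsilon 5.150, Zeta 2.161, Eta 4.584, Theta 1.939.
Rounding down: Alpha 3, Beta 2, Gamma 0, Delta 3, Epsilon 5, Zeta 2, Eta 4, Theta 1 (total 20).
Alpha receives 3.

3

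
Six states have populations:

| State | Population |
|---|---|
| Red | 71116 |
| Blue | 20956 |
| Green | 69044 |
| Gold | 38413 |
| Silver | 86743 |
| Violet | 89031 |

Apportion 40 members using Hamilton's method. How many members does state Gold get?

Total 375303; standard divisor 375303/40 ≈ 9382.575.
Standard quotas: Red 7.5796, Blue 2.2335, Green 7.3587, Gold 4.0941, Silver 9.2451, Violet 9.4890.
Lower quotas: Red 7, Blue 2, Green 7, Gold 4, Silver 9, Violet 9 (sum 38, leaving 2 seats).
Remainders in descending order: Red 0.5796, Violet 0.4890, Green 0.3587, Silver 0.2451, Blue 0.2335, Gold 0.0941.
The surplus seats go to Red, Violet.
Gold receives 4.

4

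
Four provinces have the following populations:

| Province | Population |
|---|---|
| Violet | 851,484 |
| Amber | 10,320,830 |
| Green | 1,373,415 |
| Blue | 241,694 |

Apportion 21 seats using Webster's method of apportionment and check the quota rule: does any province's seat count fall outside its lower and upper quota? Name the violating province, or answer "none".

Amber

Standard quotas: Violet 1.398, Amber 16.949, Green 2.255, Blue 0.397.
Webster allocation: Violet 1, Amber 18, Green 2, Blue 0.
Amber has quota 16.949 (lower 16, upper 17) but receives 18 — outside the quota interval.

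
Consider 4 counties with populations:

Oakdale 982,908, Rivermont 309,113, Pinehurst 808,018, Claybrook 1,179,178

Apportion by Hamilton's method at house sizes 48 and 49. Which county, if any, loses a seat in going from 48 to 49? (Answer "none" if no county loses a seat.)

At 48 seats: Oakdale 14, Rivermont 5, Pinehurst 12, Claybrook 17.
At 49 seats: Oakdale 15, Rivermont 4, Pinehurst 12, Claybrook 18.
Rivermont drops from 5 to 4.

Rivermont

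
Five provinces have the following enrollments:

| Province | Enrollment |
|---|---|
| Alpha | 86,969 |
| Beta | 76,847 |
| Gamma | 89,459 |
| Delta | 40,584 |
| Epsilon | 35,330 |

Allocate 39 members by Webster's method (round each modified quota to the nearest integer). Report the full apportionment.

Standard divisor 329189/39 ≈ 8440.744; standard quotas: Alpha 10.303, Beta 9.104, Gamma 10.598, Delta 4.808, Epsilon 4.186.
Rounding to the nearest integer gives Alpha 10, Beta 9, Gamma 11, Delta 5, Epsilon 4 — total 39, matching the house size, so no adjustment is needed.

Alpha 10, Beta 9, Gamma 11, Delta 5, Epsilon 4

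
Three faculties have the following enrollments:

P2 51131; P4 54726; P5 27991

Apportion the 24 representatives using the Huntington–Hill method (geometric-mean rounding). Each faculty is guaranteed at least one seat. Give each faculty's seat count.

With divisor 5579: modified quotas P2 9.165, P4 9.809, P5 5.017.
Geometric-mean thresholds: P2 √(9·10)=9.487, P4 √(9·10)=9.487, P5 √(5·6)=5.477.
Each quota rounded against its threshold gives P2 9, P4 10, P5 5 (total 24).

P2 9; P4 10; P5 5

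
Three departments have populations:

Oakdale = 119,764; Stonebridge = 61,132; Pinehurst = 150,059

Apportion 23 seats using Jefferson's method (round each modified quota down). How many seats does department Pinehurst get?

11

Standard divisor 330955/23 ≈ 14389.348; standard quotas: Oakdale 8.323, Stonebridge 4.248, Pinehurst 10.428.
Rounding down gives 8, 4, 10 = 22 seats, so the divisor must be adjusted.
With modified divisor 13500: modified quotas Oakdale 8.871, Stonebridge 4.528, Pinehurst 11.115.
Rounding down: Oakdale 8, Stonebridge 4, Pinehurst 11 (total 23).
Pinehurst receives 11.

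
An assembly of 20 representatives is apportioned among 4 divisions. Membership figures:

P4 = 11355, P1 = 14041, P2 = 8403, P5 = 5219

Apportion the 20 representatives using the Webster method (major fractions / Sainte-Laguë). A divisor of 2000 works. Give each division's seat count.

P4: 6; P1: 7; P2: 4; P5: 3

With modified divisor 2000: modified quotas P4 5.678, P1 7.021, P2 4.202, P5 2.610.
Rounding to the nearest integer: P4 6, P1 7, P2 4, P5 3 (total 20).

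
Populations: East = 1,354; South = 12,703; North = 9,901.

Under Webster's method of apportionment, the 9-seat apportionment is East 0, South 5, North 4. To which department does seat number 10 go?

East

Priority for the next seat is population ÷ (current seats + 0.5).
Priorities: East 2708.000, South 2309.636, North 2200.222.
Highest priority: East.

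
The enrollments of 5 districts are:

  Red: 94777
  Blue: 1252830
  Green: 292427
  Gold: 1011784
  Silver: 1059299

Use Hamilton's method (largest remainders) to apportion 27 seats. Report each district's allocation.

Total 3711117; standard divisor 3711117/27 ≈ 137448.778.
Standard quotas: Red 0.6895, Blue 9.1149, Green 2.1275, Gold 7.3612, Silver 7.7069.
Lower quotas: Red 0, Blue 9, Green 2, Gold 7, Silver 7 (sum 25, leaving 2 seats).
Remainders in descending order: Silver 0.7069, Red 0.6895, Gold 0.3612, Green 0.1275, Blue 0.1149.
Largest remainders: Silver, Red receive the extra seats.

Red 1, Blue 9, Green 2, Gold 7, Silver 8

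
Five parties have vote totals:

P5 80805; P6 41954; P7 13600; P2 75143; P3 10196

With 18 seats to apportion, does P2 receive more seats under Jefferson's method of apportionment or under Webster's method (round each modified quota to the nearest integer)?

Jefferson

Jefferson: P5 7, P6 3, P7 1, P2 7, P3 0.
Webster: P5 7, P6 3, P7 1, P2 6, P3 1.
P2 gets 7 under Jefferson and 6 under Webster.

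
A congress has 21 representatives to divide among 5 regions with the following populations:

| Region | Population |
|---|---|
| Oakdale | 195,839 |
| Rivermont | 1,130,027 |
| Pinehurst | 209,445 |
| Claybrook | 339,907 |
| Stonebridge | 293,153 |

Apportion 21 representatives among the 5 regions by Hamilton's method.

Standard divisor: 2168371 ÷ 21 ≈ 103255.762.
Standard quotas: Oakdale 1.8966, Rivermont 10.9440, Pinehurst 2.0284, Claybrook 3.2919, Stonebridge 2.8391.
Lower quotas: Oakdale 1, Rivermont 10, Pinehurst 2, Claybrook 3, Stonebridge 2 (sum 18, leaving 3 seats).
Remainders in descending order: Rivermont 0.9440, Oakdale 0.8966, Stonebridge 0.8391, Claybrook 0.2919, Pinehurst 0.0284.
The surplus seats go to Rivermont, Oakdale, Stonebridge.

Oakdale 2, Rivermont 11, Pinehurst 2, Claybrook 3, Stonebridge 3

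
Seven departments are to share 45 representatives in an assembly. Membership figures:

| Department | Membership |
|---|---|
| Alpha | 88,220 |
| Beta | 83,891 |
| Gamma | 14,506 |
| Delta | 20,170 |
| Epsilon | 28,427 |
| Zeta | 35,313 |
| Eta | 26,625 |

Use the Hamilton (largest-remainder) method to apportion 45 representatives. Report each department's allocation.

The standard divisor is 297152/45 ≈ 6603.378.
Standard quotas: Alpha 13.3598, Beta 12.7043, Gamma 2.1968, Delta 3.0545, Epsilon 4.3049, Zeta 5.3477, Eta 4.0320.
Lower quotas: Alpha 13, Beta 12, Gamma 2, Delta 3, Epsilon 4, Zeta 5, Eta 4 (sum 43, leaving 2 seats).
Remainders in descending order: Beta 0.7043, Alpha 0.3598, Zeta 0.3477, Epsilon 0.3049, Gamma 0.1968, Delta 0.0545, Eta 0.0320.
Largest remainders: Beta, Alpha receive the extra seats.

Alpha: 14; Beta: 13; Gamma: 2; Delta: 3; Epsilon: 4; Zeta: 5; Eta: 4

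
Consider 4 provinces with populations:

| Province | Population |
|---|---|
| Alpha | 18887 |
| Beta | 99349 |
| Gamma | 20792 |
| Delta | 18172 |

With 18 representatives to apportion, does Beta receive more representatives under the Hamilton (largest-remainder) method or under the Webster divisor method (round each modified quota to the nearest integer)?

Webster

Hamilton: Alpha 2, Beta 11, Gamma 3, Delta 2.
Webster: Alpha 2, Beta 12, Gamma 2, Delta 2.
Beta gets 11 under Hamilton and 12 under Webster.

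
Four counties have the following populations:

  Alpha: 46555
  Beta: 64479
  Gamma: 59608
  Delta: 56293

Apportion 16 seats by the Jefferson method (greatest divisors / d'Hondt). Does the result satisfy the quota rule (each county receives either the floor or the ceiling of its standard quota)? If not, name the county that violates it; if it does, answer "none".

Standard quotas: Alpha 3.282, Beta 4.546, Gamma 4.203, Delta 3.969.
Jefferson allocation: Alpha 3, Beta 5, Gamma 4, Delta 4.
Every allocation lies between the lower and upper quota.

none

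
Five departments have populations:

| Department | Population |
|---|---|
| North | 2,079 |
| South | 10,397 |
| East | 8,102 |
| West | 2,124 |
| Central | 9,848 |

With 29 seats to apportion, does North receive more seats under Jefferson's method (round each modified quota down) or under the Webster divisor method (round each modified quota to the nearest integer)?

Webster

Jefferson: North 1, South 10, East 7, West 2, Central 9.
Webster: North 2, South 9, East 7, West 2, Central 9.
North gets 1 under Jefferson and 2 under Webster.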